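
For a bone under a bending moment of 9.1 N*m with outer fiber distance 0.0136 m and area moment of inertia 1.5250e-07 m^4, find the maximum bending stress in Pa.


sigma = M * c / I
sigma = 9.1 * 0.0136 / 1.5250e-07
M * c = 0.1238
sigma = 811540.9836


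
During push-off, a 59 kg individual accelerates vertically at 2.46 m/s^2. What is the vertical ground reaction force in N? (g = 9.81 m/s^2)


GRF = m * (g + a)
GRF = 59 * (9.81 + 2.46)
GRF = 59 * 12.2700
GRF = 723.9300


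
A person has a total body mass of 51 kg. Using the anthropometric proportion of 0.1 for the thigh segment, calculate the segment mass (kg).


m_segment = body_mass * fraction
m_segment = 51 * 0.1
m_segment = 5.1000


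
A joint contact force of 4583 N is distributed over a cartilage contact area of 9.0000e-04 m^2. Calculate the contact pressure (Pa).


P = F / A
P = 4583 / 9.0000e-04
P = 5.0922e+06


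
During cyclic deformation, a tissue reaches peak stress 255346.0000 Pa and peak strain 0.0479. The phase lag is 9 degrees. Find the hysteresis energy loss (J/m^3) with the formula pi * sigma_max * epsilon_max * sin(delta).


E_loss = pi * sigma_max * epsilon_max * sin(delta)
delta = 9 deg = 0.1571 rad
sin(delta) = 0.1564
E_loss = pi * 255346.0000 * 0.0479 * 0.1564
E_loss = 6011.0022


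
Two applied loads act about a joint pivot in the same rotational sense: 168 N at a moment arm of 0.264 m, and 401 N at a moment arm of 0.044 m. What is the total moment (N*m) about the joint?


M = F1 * d1 + F2 * d2
M = 168 * 0.264 + 401 * 0.044
M = 44.3520 + 17.6440
M = 61.9960


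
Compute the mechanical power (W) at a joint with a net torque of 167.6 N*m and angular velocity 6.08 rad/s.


P = M * omega
P = 167.6 * 6.08
P = 1019.0080


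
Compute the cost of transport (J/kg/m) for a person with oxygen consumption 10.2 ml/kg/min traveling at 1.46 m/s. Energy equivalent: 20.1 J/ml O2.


Power per kg = VO2 * 20.1 / 60
Power per kg = 10.2 * 20.1 / 60 = 3.4170 W/kg
Cost = power_per_kg / speed
Cost = 3.4170 / 1.46
Cost = 2.3404


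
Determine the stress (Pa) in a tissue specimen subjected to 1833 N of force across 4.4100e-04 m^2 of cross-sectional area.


stress = F / A
stress = 1833 / 4.4100e-04
stress = 4.1565e+06


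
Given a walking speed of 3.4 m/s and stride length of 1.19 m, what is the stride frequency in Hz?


f = v / stride_length
f = 3.4 / 1.19
f = 2.8571


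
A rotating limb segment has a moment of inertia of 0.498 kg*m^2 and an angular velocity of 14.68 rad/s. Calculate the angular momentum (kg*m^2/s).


L = I * omega
L = 0.498 * 14.68
L = 7.3106


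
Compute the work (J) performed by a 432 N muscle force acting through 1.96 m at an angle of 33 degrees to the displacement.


W = F * d * cos(theta)
theta = 33 deg = 0.5760 rad
cos(theta) = 0.8387
W = 432 * 1.96 * 0.8387
W = 710.1191


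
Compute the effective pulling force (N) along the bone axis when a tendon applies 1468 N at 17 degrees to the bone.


F_eff = F_tendon * cos(theta)
theta = 17 deg = 0.2967 rad
cos(theta) = 0.9563
F_eff = 1468 * 0.9563
F_eff = 1403.8554


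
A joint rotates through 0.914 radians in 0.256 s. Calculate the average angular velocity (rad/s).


omega = delta_theta / delta_t
omega = 0.914 / 0.256
omega = 3.5703


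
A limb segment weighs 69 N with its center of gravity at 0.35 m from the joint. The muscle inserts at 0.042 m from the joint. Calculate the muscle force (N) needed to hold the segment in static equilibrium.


F_muscle = W * d_load / d_muscle
F_muscle = 69 * 0.35 / 0.042
Numerator = 24.1500
F_muscle = 575.0000


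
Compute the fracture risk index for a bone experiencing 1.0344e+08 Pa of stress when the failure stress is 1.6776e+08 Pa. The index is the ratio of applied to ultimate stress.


FRI = applied / ultimate
FRI = 1.0344e+08 / 1.6776e+08
FRI = 0.6166


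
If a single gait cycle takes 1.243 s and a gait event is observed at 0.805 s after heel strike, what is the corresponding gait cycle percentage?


pct = (event_time / cycle_time) * 100
pct = (0.805 / 1.243) * 100
ratio = 0.6476
pct = 64.7627


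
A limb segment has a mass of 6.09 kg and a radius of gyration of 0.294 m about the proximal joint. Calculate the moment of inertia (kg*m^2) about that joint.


I = m * k^2
I = 6.09 * 0.294^2
k^2 = 0.0864
I = 0.5264


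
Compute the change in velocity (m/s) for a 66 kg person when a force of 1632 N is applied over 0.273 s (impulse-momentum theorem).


J = F * dt = 1632 * 0.273 = 445.5360 N*s
delta_v = J / m
delta_v = 445.5360 / 66
delta_v = 6.7505


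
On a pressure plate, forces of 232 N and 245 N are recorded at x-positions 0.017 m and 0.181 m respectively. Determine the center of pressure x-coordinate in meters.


COP_x = (F1*x1 + F2*x2) / (F1 + F2)
COP_x = (232*0.017 + 245*0.181) / (232 + 245)
Numerator = 48.2890
Denominator = 477
COP_x = 0.1012


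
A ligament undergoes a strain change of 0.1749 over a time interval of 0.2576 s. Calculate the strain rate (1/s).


strain_rate = delta_strain / delta_t
strain_rate = 0.1749 / 0.2576
strain_rate = 0.6790


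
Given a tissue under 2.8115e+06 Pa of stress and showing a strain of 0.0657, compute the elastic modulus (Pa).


E = stress / strain
E = 2.8115e+06 / 0.0657
E = 4.2793e+07


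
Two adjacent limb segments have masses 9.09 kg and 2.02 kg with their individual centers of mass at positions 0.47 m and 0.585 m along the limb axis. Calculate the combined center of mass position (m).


COM = (m1*x1 + m2*x2) / (m1 + m2)
COM = (9.09*0.47 + 2.02*0.585) / (9.09 + 2.02)
Numerator = 5.4540
Denominator = 11.1100
COM = 0.4909


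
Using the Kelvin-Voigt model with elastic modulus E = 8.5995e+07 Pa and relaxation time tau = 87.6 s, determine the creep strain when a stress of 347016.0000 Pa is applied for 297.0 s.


epsilon(t) = (sigma/E) * (1 - exp(-t/tau))
sigma/E = 347016.0000 / 8.5995e+07 = 0.0040
exp(-t/tau) = exp(-297.0 / 87.6) = 0.0337
epsilon = 0.0040 * (1 - 0.0337)
epsilon = 0.0039


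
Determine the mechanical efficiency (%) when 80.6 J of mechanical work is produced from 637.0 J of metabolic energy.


eta = (W_mech / E_meta) * 100
eta = (80.6 / 637.0) * 100
ratio = 0.1265
eta = 12.6531


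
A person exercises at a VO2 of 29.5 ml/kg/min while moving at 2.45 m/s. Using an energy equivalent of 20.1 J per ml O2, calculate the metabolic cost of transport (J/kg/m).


Power per kg = VO2 * 20.1 / 60
Power per kg = 29.5 * 20.1 / 60 = 9.8825 W/kg
Cost = power_per_kg / speed
Cost = 9.8825 / 2.45
Cost = 4.0337


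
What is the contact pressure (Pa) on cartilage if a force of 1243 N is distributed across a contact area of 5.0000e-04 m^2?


P = F / A
P = 1243 / 5.0000e-04
P = 2.4860e+06


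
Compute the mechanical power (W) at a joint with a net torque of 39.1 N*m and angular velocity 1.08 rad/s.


P = M * omega
P = 39.1 * 1.08
P = 42.2280


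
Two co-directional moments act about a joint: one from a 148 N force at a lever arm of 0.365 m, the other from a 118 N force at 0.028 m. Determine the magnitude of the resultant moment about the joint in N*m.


M = F1 * d1 + F2 * d2
M = 148 * 0.365 + 118 * 0.028
M = 54.0200 + 3.3040
M = 57.3240


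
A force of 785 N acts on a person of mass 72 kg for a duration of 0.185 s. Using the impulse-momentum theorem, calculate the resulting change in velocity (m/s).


J = F * dt = 785 * 0.185 = 145.2250 N*s
delta_v = J / m
delta_v = 145.2250 / 72
delta_v = 2.0170


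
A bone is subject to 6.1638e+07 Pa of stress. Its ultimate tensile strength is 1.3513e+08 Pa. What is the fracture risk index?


FRI = applied / ultimate
FRI = 6.1638e+07 / 1.3513e+08
FRI = 0.4561


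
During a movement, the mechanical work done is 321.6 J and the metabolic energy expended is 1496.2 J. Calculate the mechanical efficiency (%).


eta = (W_mech / E_meta) * 100
eta = (321.6 / 1496.2) * 100
ratio = 0.2149
eta = 21.4945


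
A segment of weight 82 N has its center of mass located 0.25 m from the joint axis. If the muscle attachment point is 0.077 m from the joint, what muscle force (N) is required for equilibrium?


F_muscle = W * d_load / d_muscle
F_muscle = 82 * 0.25 / 0.077
Numerator = 20.5000
F_muscle = 266.2338


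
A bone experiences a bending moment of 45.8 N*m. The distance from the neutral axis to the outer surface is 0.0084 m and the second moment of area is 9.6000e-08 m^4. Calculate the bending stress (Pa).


sigma = M * c / I
sigma = 45.8 * 0.0084 / 9.6000e-08
M * c = 0.3847
sigma = 4.0075e+06


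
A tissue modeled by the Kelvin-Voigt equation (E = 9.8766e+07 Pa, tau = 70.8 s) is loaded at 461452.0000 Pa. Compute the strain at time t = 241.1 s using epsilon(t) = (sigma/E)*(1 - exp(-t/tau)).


epsilon(t) = (sigma/E) * (1 - exp(-t/tau))
sigma/E = 461452.0000 / 9.8766e+07 = 0.0047
exp(-t/tau) = exp(-241.1 / 70.8) = 0.0332
epsilon = 0.0047 * (1 - 0.0332)
epsilon = 0.0045


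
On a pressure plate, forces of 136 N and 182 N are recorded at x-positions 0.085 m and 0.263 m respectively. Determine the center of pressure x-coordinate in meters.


COP_x = (F1*x1 + F2*x2) / (F1 + F2)
COP_x = (136*0.085 + 182*0.263) / (136 + 182)
Numerator = 59.4260
Denominator = 318
COP_x = 0.1869


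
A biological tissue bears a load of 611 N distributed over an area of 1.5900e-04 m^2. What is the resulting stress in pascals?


stress = F / A
stress = 611 / 1.5900e-04
stress = 3.8428e+06


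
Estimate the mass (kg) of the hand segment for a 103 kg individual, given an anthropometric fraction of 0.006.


m_segment = body_mass * fraction
m_segment = 103 * 0.006
m_segment = 0.6180


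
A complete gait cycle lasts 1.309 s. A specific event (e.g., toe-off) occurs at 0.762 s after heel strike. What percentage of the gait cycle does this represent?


pct = (event_time / cycle_time) * 100
pct = (0.762 / 1.309) * 100
ratio = 0.5821
pct = 58.2124


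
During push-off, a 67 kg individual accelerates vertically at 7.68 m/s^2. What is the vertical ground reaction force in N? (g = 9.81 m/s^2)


GRF = m * (g + a)
GRF = 67 * (9.81 + 7.68)
GRF = 67 * 17.4900
GRF = 1171.8300


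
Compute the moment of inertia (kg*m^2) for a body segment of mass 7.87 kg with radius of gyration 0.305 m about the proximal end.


I = m * k^2
I = 7.87 * 0.305^2
k^2 = 0.0930
I = 0.7321


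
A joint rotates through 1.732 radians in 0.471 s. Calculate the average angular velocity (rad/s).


omega = delta_theta / delta_t
omega = 1.732 / 0.471
omega = 3.6773


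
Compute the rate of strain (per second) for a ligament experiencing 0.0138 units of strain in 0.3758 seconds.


strain_rate = delta_strain / delta_t
strain_rate = 0.0138 / 0.3758
strain_rate = 0.0367


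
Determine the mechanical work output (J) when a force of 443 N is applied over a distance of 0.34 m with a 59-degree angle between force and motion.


W = F * d * cos(theta)
theta = 59 deg = 1.0297 rad
cos(theta) = 0.5150
W = 443 * 0.34 * 0.5150
W = 77.5750


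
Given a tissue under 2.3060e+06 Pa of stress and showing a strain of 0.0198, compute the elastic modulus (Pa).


E = stress / strain
E = 2.3060e+06 / 0.0198
E = 1.1646e+08


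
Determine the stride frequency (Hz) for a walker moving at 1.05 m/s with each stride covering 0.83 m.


f = v / stride_length
f = 1.05 / 0.83
f = 1.2651


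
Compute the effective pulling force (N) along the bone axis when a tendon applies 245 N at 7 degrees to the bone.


F_eff = F_tendon * cos(theta)
theta = 7 deg = 0.1222 rad
cos(theta) = 0.9925
F_eff = 245 * 0.9925
F_eff = 243.1738


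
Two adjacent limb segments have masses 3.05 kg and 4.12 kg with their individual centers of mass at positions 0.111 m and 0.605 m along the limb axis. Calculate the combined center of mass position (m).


COM = (m1*x1 + m2*x2) / (m1 + m2)
COM = (3.05*0.111 + 4.12*0.605) / (3.05 + 4.12)
Numerator = 2.8312
Denominator = 7.1700
COM = 0.3949


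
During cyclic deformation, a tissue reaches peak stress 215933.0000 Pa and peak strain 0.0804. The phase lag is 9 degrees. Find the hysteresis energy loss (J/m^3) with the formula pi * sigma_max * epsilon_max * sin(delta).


E_loss = pi * sigma_max * epsilon_max * sin(delta)
delta = 9 deg = 0.1571 rad
sin(delta) = 0.1564
E_loss = pi * 215933.0000 * 0.0804 * 0.1564
E_loss = 8532.1284


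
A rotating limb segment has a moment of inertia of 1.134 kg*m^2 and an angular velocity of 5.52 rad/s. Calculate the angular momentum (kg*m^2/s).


L = I * omega
L = 1.134 * 5.52
L = 6.2597


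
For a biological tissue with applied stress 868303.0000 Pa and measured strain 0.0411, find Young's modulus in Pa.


E = stress / strain
E = 868303.0000 / 0.0411
E = 2.1127e+07


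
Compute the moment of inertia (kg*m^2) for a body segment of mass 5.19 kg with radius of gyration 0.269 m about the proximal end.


I = m * k^2
I = 5.19 * 0.269^2
k^2 = 0.0724
I = 0.3756


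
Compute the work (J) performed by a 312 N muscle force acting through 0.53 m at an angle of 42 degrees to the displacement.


W = F * d * cos(theta)
theta = 42 deg = 0.7330 rad
cos(theta) = 0.7431
W = 312 * 0.53 * 0.7431
W = 122.8864


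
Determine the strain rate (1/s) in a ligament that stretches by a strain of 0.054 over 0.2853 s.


strain_rate = delta_strain / delta_t
strain_rate = 0.054 / 0.2853
strain_rate = 0.1893


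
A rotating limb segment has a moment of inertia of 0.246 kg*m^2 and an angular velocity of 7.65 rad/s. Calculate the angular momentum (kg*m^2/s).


L = I * omega
L = 0.246 * 7.65
L = 1.8819


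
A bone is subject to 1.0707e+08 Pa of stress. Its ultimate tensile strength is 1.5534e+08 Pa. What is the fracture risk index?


FRI = applied / ultimate
FRI = 1.0707e+08 / 1.5534e+08
FRI = 0.6893


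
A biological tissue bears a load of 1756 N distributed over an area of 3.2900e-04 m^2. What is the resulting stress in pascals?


stress = F / A
stress = 1756 / 3.2900e-04
stress = 5.3374e+06


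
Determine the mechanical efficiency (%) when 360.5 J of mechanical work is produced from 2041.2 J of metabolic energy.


eta = (W_mech / E_meta) * 100
eta = (360.5 / 2041.2) * 100
ratio = 0.1766
eta = 17.6612


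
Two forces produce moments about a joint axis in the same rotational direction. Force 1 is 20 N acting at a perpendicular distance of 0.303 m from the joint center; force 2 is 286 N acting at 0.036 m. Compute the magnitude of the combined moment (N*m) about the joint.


M = F1 * d1 + F2 * d2
M = 20 * 0.303 + 286 * 0.036
M = 6.0600 + 10.2960
M = 16.3560


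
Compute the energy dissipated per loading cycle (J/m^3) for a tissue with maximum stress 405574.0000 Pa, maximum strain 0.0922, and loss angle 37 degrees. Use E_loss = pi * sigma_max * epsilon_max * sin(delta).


E_loss = pi * sigma_max * epsilon_max * sin(delta)
delta = 37 deg = 0.6458 rad
sin(delta) = 0.6018
E_loss = pi * 405574.0000 * 0.0922 * 0.6018
E_loss = 70699.1064


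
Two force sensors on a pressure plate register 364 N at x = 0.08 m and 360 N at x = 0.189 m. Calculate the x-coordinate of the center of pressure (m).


COP_x = (F1*x1 + F2*x2) / (F1 + F2)
COP_x = (364*0.08 + 360*0.189) / (364 + 360)
Numerator = 97.1600
Denominator = 724
COP_x = 0.1342


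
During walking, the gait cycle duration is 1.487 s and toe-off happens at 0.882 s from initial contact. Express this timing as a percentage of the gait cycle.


pct = (event_time / cycle_time) * 100
pct = (0.882 / 1.487) * 100
ratio = 0.5931
pct = 59.3141


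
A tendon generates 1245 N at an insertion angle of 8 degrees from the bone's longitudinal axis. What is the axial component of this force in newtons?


F_eff = F_tendon * cos(theta)
theta = 8 deg = 0.1396 rad
cos(theta) = 0.9903
F_eff = 1245 * 0.9903
F_eff = 1232.8837


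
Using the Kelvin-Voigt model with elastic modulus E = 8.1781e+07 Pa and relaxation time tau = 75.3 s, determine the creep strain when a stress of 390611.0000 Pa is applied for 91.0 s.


epsilon(t) = (sigma/E) * (1 - exp(-t/tau))
sigma/E = 390611.0000 / 8.1781e+07 = 0.0048
exp(-t/tau) = exp(-91.0 / 75.3) = 0.2986
epsilon = 0.0048 * (1 - 0.2986)
epsilon = 0.0033


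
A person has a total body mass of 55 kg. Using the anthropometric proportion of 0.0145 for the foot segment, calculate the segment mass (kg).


m_segment = body_mass * fraction
m_segment = 55 * 0.0145
m_segment = 0.7975


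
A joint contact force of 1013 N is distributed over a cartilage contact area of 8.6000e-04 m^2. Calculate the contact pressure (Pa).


P = F / A
P = 1013 / 8.6000e-04
P = 1.1779e+06


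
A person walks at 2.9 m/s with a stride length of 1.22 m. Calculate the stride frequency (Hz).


f = v / stride_length
f = 2.9 / 1.22
f = 2.3770


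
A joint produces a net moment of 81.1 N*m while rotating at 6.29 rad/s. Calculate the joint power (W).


P = M * omega
P = 81.1 * 6.29
P = 510.1190


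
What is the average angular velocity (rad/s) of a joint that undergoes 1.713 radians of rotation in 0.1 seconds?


omega = delta_theta / delta_t
omega = 1.713 / 0.1
omega = 17.1300


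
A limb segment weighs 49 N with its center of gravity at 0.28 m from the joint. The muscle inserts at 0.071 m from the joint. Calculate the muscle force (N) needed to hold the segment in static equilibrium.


F_muscle = W * d_load / d_muscle
F_muscle = 49 * 0.28 / 0.071
Numerator = 13.7200
F_muscle = 193.2394


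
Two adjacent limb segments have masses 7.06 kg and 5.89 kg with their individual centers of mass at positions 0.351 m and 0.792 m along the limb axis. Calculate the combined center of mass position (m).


COM = (m1*x1 + m2*x2) / (m1 + m2)
COM = (7.06*0.351 + 5.89*0.792) / (7.06 + 5.89)
Numerator = 7.1429
Denominator = 12.9500
COM = 0.5516


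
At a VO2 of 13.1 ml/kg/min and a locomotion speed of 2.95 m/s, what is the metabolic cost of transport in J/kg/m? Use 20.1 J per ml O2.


Power per kg = VO2 * 20.1 / 60
Power per kg = 13.1 * 20.1 / 60 = 4.3885 W/kg
Cost = power_per_kg / speed
Cost = 4.3885 / 2.95
Cost = 1.4876


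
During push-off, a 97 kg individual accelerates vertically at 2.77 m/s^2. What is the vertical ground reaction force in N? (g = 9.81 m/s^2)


GRF = m * (g + a)
GRF = 97 * (9.81 + 2.77)
GRF = 97 * 12.5800
GRF = 1220.2600


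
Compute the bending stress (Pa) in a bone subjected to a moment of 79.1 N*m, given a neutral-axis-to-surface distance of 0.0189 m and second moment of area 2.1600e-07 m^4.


sigma = M * c / I
sigma = 79.1 * 0.0189 / 2.1600e-07
M * c = 1.4950
sigma = 6.9212e+06


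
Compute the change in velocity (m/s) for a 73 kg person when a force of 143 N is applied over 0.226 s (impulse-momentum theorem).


J = F * dt = 143 * 0.226 = 32.3180 N*s
delta_v = J / m
delta_v = 32.3180 / 73
delta_v = 0.4427


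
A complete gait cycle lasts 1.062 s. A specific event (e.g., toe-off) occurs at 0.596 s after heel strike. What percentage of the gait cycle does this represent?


pct = (event_time / cycle_time) * 100
pct = (0.596 / 1.062) * 100
ratio = 0.5612
pct = 56.1205


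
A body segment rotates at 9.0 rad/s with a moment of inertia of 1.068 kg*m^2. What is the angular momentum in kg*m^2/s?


L = I * omega
L = 1.068 * 9.0
L = 9.6120


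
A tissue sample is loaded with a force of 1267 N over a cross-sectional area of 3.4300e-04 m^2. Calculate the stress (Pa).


stress = F / A
stress = 1267 / 3.4300e-04
stress = 3.6939e+06


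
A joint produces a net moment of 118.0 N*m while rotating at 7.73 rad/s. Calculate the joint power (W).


P = M * omega
P = 118.0 * 7.73
P = 912.1400


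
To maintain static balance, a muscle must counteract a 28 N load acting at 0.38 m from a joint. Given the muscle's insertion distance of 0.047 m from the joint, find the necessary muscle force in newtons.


F_muscle = W * d_load / d_muscle
F_muscle = 28 * 0.38 / 0.047
Numerator = 10.6400
F_muscle = 226.3830


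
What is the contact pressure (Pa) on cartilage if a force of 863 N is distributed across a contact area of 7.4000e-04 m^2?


P = F / A
P = 863 / 7.4000e-04
P = 1.1662e+06


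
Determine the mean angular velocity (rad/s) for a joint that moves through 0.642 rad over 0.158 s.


omega = delta_theta / delta_t
omega = 0.642 / 0.158
omega = 4.0633


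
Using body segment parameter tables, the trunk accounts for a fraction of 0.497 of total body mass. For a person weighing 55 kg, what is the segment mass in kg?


m_segment = body_mass * fraction
m_segment = 55 * 0.497
m_segment = 27.3350


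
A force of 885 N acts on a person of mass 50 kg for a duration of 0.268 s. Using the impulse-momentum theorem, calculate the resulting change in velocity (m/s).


J = F * dt = 885 * 0.268 = 237.1800 N*s
delta_v = J / m
delta_v = 237.1800 / 50
delta_v = 4.7436


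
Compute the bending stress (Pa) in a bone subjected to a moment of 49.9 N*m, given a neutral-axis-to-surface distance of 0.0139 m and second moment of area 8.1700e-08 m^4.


sigma = M * c / I
sigma = 49.9 * 0.0139 / 8.1700e-08
M * c = 0.6936
sigma = 8.4897e+06


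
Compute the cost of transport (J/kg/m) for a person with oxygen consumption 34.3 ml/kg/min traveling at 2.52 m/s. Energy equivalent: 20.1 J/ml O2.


Power per kg = VO2 * 20.1 / 60
Power per kg = 34.3 * 20.1 / 60 = 11.4905 W/kg
Cost = power_per_kg / speed
Cost = 11.4905 / 2.52
Cost = 4.5597


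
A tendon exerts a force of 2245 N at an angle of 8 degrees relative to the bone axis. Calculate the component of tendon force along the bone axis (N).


F_eff = F_tendon * cos(theta)
theta = 8 deg = 0.1396 rad
cos(theta) = 0.9903
F_eff = 2245 * 0.9903
F_eff = 2223.1518


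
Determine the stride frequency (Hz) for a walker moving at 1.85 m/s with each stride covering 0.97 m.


f = v / stride_length
f = 1.85 / 0.97
f = 1.9072


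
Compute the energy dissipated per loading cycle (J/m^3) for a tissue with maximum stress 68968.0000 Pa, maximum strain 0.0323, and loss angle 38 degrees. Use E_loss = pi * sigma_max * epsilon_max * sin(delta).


E_loss = pi * sigma_max * epsilon_max * sin(delta)
delta = 38 deg = 0.6632 rad
sin(delta) = 0.6157
E_loss = pi * 68968.0000 * 0.0323 * 0.6157
E_loss = 4308.6578


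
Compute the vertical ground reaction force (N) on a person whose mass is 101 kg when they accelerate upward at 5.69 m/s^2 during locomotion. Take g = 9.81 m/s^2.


GRF = m * (g + a)
GRF = 101 * (9.81 + 5.69)
GRF = 101 * 15.5000
GRF = 1565.5000


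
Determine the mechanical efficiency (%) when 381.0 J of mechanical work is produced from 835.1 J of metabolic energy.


eta = (W_mech / E_meta) * 100
eta = (381.0 / 835.1) * 100
ratio = 0.4562
eta = 45.6233


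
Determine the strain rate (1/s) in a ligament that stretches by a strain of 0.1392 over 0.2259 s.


strain_rate = delta_strain / delta_t
strain_rate = 0.1392 / 0.2259
strain_rate = 0.6162


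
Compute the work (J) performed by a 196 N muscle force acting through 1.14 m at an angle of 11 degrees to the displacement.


W = F * d * cos(theta)
theta = 11 deg = 0.1920 rad
cos(theta) = 0.9816
W = 196 * 1.14 * 0.9816
W = 219.3348


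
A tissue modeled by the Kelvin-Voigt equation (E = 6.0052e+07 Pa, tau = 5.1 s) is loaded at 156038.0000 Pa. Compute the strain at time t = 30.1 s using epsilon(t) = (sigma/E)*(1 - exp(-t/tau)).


epsilon(t) = (sigma/E) * (1 - exp(-t/tau))
sigma/E = 156038.0000 / 6.0052e+07 = 0.0026
exp(-t/tau) = exp(-30.1 / 5.1) = 0.0027
epsilon = 0.0026 * (1 - 0.0027)
epsilon = 0.0026


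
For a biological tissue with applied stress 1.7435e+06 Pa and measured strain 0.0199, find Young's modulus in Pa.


E = stress / strain
E = 1.7435e+06 / 0.0199
E = 8.7613e+07


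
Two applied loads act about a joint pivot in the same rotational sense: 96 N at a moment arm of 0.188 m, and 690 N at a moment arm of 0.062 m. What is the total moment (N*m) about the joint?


M = F1 * d1 + F2 * d2
M = 96 * 0.188 + 690 * 0.062
M = 18.0480 + 42.7800
M = 60.8280


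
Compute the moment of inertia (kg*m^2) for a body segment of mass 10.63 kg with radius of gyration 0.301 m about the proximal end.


I = m * k^2
I = 10.63 * 0.301^2
k^2 = 0.0906
I = 0.9631


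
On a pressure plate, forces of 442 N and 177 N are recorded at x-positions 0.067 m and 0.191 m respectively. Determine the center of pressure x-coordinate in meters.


COP_x = (F1*x1 + F2*x2) / (F1 + F2)
COP_x = (442*0.067 + 177*0.191) / (442 + 177)
Numerator = 63.4210
Denominator = 619
COP_x = 0.1025


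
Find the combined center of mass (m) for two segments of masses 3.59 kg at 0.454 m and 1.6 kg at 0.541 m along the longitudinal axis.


COM = (m1*x1 + m2*x2) / (m1 + m2)
COM = (3.59*0.454 + 1.6*0.541) / (3.59 + 1.6)
Numerator = 2.4955
Denominator = 5.1900
COM = 0.4808


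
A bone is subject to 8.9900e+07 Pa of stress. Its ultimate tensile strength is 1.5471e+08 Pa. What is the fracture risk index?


FRI = applied / ultimate
FRI = 8.9900e+07 / 1.5471e+08
FRI = 0.5811


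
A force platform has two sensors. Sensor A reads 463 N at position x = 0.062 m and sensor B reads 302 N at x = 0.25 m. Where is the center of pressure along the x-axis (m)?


COP_x = (F1*x1 + F2*x2) / (F1 + F2)
COP_x = (463*0.062 + 302*0.25) / (463 + 302)
Numerator = 104.2060
Denominator = 765
COP_x = 0.1362


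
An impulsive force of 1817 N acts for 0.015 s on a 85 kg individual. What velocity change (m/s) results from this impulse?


J = F * dt = 1817 * 0.015 = 27.2550 N*s
delta_v = J / m
delta_v = 27.2550 / 85
delta_v = 0.3206


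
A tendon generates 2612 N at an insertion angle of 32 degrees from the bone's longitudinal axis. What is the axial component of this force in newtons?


F_eff = F_tendon * cos(theta)
theta = 32 deg = 0.5585 rad
cos(theta) = 0.8480
F_eff = 2612 * 0.8480
F_eff = 2215.1016


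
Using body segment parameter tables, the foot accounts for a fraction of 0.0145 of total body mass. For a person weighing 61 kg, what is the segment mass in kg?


m_segment = body_mass * fraction
m_segment = 61 * 0.0145
m_segment = 0.8845


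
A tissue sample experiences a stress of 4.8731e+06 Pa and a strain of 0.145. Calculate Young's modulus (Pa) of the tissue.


E = stress / strain
E = 4.8731e+06 / 0.145
E = 3.3608e+07


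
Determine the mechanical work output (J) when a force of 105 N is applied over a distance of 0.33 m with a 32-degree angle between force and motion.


W = F * d * cos(theta)
theta = 32 deg = 0.5585 rad
cos(theta) = 0.8480
W = 105 * 0.33 * 0.8480
W = 29.3849


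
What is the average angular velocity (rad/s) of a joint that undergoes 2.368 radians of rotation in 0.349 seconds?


omega = delta_theta / delta_t
omega = 2.368 / 0.349
omega = 6.7851


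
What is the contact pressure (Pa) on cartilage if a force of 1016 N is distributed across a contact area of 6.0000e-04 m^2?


P = F / A
P = 1016 / 6.0000e-04
P = 1.6933e+06


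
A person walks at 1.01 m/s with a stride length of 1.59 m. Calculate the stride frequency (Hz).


f = v / stride_length
f = 1.01 / 1.59
f = 0.6352


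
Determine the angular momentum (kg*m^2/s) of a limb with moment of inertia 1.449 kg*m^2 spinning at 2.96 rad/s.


L = I * omega
L = 1.449 * 2.96
L = 4.2890


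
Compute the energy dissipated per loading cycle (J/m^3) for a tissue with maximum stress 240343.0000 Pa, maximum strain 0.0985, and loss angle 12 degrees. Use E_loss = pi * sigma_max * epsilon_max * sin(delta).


E_loss = pi * sigma_max * epsilon_max * sin(delta)
delta = 12 deg = 0.2094 rad
sin(delta) = 0.2079
E_loss = pi * 240343.0000 * 0.0985 * 0.2079
E_loss = 15463.0974


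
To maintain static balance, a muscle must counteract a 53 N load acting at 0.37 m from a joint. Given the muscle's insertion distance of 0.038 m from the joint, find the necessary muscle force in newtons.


F_muscle = W * d_load / d_muscle
F_muscle = 53 * 0.37 / 0.038
Numerator = 19.6100
F_muscle = 516.0526


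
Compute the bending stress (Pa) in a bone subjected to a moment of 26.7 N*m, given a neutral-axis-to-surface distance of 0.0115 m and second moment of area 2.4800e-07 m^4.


sigma = M * c / I
sigma = 26.7 * 0.0115 / 2.4800e-07
M * c = 0.3070
sigma = 1.2381e+06


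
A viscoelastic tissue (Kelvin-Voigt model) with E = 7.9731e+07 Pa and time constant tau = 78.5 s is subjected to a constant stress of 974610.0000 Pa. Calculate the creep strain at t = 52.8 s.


epsilon(t) = (sigma/E) * (1 - exp(-t/tau))
sigma/E = 974610.0000 / 7.9731e+07 = 0.0122
exp(-t/tau) = exp(-52.8 / 78.5) = 0.5104
epsilon = 0.0122 * (1 - 0.5104)
epsilon = 0.0060


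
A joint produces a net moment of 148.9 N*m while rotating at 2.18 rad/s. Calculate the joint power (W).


P = M * omega
P = 148.9 * 2.18
P = 324.6020


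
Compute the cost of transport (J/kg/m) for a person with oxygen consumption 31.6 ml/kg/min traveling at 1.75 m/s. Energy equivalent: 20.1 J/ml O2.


Power per kg = VO2 * 20.1 / 60
Power per kg = 31.6 * 20.1 / 60 = 10.5860 W/kg
Cost = power_per_kg / speed
Cost = 10.5860 / 1.75
Cost = 6.0491


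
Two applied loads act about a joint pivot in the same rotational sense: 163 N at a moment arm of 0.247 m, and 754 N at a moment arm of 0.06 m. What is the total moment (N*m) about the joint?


M = F1 * d1 + F2 * d2
M = 163 * 0.247 + 754 * 0.06
M = 40.2610 + 45.2400
M = 85.5010


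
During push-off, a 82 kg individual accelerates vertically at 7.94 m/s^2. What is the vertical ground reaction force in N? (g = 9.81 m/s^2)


GRF = m * (g + a)
GRF = 82 * (9.81 + 7.94)
GRF = 82 * 17.7500
GRF = 1455.5000


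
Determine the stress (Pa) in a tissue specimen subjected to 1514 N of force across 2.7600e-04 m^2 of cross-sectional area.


stress = F / A
stress = 1514 / 2.7600e-04
stress = 5.4855e+06


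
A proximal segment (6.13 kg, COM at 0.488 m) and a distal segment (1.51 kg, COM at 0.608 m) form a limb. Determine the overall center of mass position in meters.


COM = (m1*x1 + m2*x2) / (m1 + m2)
COM = (6.13*0.488 + 1.51*0.608) / (6.13 + 1.51)
Numerator = 3.9095
Denominator = 7.6400
COM = 0.5117


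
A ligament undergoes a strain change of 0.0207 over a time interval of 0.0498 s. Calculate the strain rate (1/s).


strain_rate = delta_strain / delta_t
strain_rate = 0.0207 / 0.0498
strain_rate = 0.4157


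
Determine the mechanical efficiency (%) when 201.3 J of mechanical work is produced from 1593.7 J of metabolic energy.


eta = (W_mech / E_meta) * 100
eta = (201.3 / 1593.7) * 100
ratio = 0.1263
eta = 12.6310


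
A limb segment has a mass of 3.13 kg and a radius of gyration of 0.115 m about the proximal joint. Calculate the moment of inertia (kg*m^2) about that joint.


I = m * k^2
I = 3.13 * 0.115^2
k^2 = 0.0132
I = 0.0414


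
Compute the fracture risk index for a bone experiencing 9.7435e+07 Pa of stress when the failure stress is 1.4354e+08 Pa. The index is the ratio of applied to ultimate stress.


FRI = applied / ultimate
FRI = 9.7435e+07 / 1.4354e+08
FRI = 0.6788


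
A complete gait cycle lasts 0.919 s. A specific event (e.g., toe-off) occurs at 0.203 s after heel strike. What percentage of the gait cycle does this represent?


pct = (event_time / cycle_time) * 100
pct = (0.203 / 0.919) * 100
ratio = 0.2209
pct = 22.0892


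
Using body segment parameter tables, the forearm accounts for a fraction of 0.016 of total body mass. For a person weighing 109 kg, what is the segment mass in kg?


m_segment = body_mass * fraction
m_segment = 109 * 0.016
m_segment = 1.7440


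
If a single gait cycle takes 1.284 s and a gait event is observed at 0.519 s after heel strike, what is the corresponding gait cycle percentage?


pct = (event_time / cycle_time) * 100
pct = (0.519 / 1.284) * 100
ratio = 0.4042
pct = 40.4206


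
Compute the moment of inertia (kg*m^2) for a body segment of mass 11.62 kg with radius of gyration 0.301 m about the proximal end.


I = m * k^2
I = 11.62 * 0.301^2
k^2 = 0.0906
I = 1.0528


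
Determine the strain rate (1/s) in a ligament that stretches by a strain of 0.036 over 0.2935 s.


strain_rate = delta_strain / delta_t
strain_rate = 0.036 / 0.2935
strain_rate = 0.1227


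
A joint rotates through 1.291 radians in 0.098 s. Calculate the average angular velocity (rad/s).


omega = delta_theta / delta_t
omega = 1.291 / 0.098
omega = 13.1735


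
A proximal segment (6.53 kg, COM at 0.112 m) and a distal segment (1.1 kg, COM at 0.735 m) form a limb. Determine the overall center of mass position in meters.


COM = (m1*x1 + m2*x2) / (m1 + m2)
COM = (6.53*0.112 + 1.1*0.735) / (6.53 + 1.1)
Numerator = 1.5399
Denominator = 7.6300
COM = 0.2018


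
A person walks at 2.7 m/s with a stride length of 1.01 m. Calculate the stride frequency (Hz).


f = v / stride_length
f = 2.7 / 1.01
f = 2.6733


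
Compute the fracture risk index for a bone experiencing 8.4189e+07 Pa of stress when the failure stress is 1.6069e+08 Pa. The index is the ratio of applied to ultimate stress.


FRI = applied / ultimate
FRI = 8.4189e+07 / 1.6069e+08
FRI = 0.5239


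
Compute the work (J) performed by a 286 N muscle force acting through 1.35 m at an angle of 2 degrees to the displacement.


W = F * d * cos(theta)
theta = 2 deg = 0.0349 rad
cos(theta) = 0.9994
W = 286 * 1.35 * 0.9994
W = 385.8648


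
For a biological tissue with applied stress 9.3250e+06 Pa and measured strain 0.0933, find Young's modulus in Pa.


E = stress / strain
E = 9.3250e+06 / 0.0933
E = 9.9946e+07


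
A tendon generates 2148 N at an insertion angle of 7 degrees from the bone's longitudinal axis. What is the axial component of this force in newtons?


F_eff = F_tendon * cos(theta)
theta = 7 deg = 0.1222 rad
cos(theta) = 0.9925
F_eff = 2148 * 0.9925
F_eff = 2131.9891


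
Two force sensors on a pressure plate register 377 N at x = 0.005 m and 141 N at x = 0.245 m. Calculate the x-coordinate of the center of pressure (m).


COP_x = (F1*x1 + F2*x2) / (F1 + F2)
COP_x = (377*0.005 + 141*0.245) / (377 + 141)
Numerator = 36.4300
Denominator = 518
COP_x = 0.0703


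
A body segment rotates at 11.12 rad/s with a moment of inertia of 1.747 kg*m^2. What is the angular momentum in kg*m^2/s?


L = I * omega
L = 1.747 * 11.12
L = 19.4266


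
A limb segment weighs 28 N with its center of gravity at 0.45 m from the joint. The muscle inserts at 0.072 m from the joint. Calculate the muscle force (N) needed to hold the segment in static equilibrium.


F_muscle = W * d_load / d_muscle
F_muscle = 28 * 0.45 / 0.072
Numerator = 12.6000
F_muscle = 175.0000


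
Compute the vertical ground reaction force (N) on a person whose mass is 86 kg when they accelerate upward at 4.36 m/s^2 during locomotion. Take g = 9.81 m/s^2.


GRF = m * (g + a)
GRF = 86 * (9.81 + 4.36)
GRF = 86 * 14.1700
GRF = 1218.6200


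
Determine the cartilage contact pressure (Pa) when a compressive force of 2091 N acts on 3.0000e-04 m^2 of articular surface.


P = F / A
P = 2091 / 3.0000e-04
P = 6.9700e+06


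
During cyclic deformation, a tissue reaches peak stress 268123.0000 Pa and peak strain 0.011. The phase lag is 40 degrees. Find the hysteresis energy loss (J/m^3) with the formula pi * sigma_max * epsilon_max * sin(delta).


E_loss = pi * sigma_max * epsilon_max * sin(delta)
delta = 40 deg = 0.6981 rad
sin(delta) = 0.6428
E_loss = pi * 268123.0000 * 0.011 * 0.6428
E_loss = 5955.8551


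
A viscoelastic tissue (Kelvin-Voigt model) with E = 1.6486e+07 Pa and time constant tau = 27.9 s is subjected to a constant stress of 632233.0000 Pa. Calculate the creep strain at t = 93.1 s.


epsilon(t) = (sigma/E) * (1 - exp(-t/tau))
sigma/E = 632233.0000 / 1.6486e+07 = 0.0383
exp(-t/tau) = exp(-93.1 / 27.9) = 0.0355
epsilon = 0.0383 * (1 - 0.0355)
epsilon = 0.0370


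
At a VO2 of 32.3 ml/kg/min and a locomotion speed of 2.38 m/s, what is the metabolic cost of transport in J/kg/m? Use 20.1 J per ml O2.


Power per kg = VO2 * 20.1 / 60
Power per kg = 32.3 * 20.1 / 60 = 10.8205 W/kg
Cost = power_per_kg / speed
Cost = 10.8205 / 2.38
Cost = 4.5464


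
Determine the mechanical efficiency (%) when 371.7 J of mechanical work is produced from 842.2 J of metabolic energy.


eta = (W_mech / E_meta) * 100
eta = (371.7 / 842.2) * 100
ratio = 0.4413
eta = 44.1344


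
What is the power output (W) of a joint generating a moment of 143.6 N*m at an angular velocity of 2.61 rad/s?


P = M * omega
P = 143.6 * 2.61
P = 374.7960


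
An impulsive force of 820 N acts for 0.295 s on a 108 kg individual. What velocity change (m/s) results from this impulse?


J = F * dt = 820 * 0.295 = 241.9000 N*s
delta_v = J / m
delta_v = 241.9000 / 108
delta_v = 2.2398


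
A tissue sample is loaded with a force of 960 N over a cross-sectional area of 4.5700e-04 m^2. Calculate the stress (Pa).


stress = F / A
stress = 960 / 4.5700e-04
stress = 2.1007e+06


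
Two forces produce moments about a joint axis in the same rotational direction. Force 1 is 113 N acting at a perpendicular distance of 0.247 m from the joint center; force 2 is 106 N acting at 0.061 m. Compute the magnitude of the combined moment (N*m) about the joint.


M = F1 * d1 + F2 * d2
M = 113 * 0.247 + 106 * 0.061
M = 27.9110 + 6.4660
M = 34.3770


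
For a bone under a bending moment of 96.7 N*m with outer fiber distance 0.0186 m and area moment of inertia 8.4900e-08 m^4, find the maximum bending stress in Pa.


sigma = M * c / I
sigma = 96.7 * 0.0186 / 8.4900e-08
M * c = 1.7986
sigma = 2.1185e+07


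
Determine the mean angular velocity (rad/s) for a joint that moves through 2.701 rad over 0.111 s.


omega = delta_theta / delta_t
omega = 2.701 / 0.111
omega = 24.3333


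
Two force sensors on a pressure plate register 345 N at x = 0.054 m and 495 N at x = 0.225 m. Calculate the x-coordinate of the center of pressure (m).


COP_x = (F1*x1 + F2*x2) / (F1 + F2)
COP_x = (345*0.054 + 495*0.225) / (345 + 495)
Numerator = 130.0050
Denominator = 840
COP_x = 0.1548


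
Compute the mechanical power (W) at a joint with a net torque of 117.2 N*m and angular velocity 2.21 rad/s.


P = M * omega
P = 117.2 * 2.21
P = 259.0120


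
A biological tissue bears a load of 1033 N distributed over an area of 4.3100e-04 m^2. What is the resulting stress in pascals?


stress = F / A
stress = 1033 / 4.3100e-04
stress = 2.3968e+06


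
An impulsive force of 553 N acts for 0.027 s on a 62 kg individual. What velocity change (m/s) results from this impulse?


J = F * dt = 553 * 0.027 = 14.9310 N*s
delta_v = J / m
delta_v = 14.9310 / 62
delta_v = 0.2408


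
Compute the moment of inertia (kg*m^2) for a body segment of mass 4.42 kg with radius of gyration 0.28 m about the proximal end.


I = m * k^2
I = 4.42 * 0.28^2
k^2 = 0.0784
I = 0.3465


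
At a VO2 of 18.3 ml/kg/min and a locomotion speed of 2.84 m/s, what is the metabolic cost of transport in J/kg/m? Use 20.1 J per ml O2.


Power per kg = VO2 * 20.1 / 60
Power per kg = 18.3 * 20.1 / 60 = 6.1305 W/kg
Cost = power_per_kg / speed
Cost = 6.1305 / 2.84
Cost = 2.1586


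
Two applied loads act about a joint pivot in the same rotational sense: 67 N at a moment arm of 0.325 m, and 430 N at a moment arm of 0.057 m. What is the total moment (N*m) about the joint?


M = F1 * d1 + F2 * d2
M = 67 * 0.325 + 430 * 0.057
M = 21.7750 + 24.5100
M = 46.2850


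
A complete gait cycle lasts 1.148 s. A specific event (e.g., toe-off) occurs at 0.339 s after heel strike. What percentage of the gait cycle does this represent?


pct = (event_time / cycle_time) * 100
pct = (0.339 / 1.148) * 100
ratio = 0.2953
pct = 29.5296


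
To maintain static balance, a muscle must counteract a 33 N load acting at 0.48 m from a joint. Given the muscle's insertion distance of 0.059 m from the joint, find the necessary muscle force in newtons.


F_muscle = W * d_load / d_muscle
F_muscle = 33 * 0.48 / 0.059
Numerator = 15.8400
F_muscle = 268.4746
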